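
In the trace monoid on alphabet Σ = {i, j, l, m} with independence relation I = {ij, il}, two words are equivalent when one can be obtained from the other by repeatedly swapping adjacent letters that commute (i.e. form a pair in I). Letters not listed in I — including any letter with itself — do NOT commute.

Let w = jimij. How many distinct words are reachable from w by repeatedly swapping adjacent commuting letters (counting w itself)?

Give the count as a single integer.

4

0(j) covers ∅
1(i) covers ∅
2(m) covers 0:j, 1:i
3(i) covers 2:m
4(j) covers 2:m
floor of heap: 0:j, 1:i
completions by unplaced set U, small U first (add the entries for U minus each lowest piece of U):
  |U|=1: {3}:1  {4}:1
  |U|=2: {3,4}:2
  |U|=3: {2,3,4}:2
  start at 0(j): 2
  start at 1(i): 2
sum over floor = 4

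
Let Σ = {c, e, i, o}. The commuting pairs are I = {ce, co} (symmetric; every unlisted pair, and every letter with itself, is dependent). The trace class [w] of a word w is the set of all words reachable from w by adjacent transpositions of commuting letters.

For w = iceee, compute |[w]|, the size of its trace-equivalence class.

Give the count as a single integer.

4

piece 0:i — minimal
piece 1:c rests on {0:i}
piece 2:e rests on {0:i}
piece 3:e rests on {2:e}
piece 4:e rests on {3:e}
minimal pieces: {0:i}
ways to finish when only these pieces remain (= sum over removing one remaining piece with nothing left below it):
  1 left: {1}→1  {4}→1
  2 left: {1,4}→2  {3,4}→1
  3 left: {1,3,4}→3  {2,3,4}→1
  placing 0:i first → 4 extensions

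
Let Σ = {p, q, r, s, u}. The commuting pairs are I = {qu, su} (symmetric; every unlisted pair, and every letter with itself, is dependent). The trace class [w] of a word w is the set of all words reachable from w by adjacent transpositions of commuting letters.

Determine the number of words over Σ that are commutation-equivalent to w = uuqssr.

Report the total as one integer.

10

#0=u has no predecessor
#1=u depends on [0:u]
#2=q has no predecessor
#3=s depends on [2:q]
#4=s depends on [3:s]
#5=r depends on [1:u, 4:s]
sources: [0:u, 2:q]
N(rest) = Σ N(rest − s) over sources s of rest; N(one piece) = 1:
  size 1 → [5]=1
  size 2 → [1,5]=1  [4,5]=1
  size 3 → [0,1,5]=1  [1,4,5]=2  [3,4,5]=1
  size 4 → [0,1,4,5]=3  [1,3,4,5]=3  [2,3,4,5]=1
  first=0(u) contributes 4
  first=2(q) contributes 6
|[w]| = 10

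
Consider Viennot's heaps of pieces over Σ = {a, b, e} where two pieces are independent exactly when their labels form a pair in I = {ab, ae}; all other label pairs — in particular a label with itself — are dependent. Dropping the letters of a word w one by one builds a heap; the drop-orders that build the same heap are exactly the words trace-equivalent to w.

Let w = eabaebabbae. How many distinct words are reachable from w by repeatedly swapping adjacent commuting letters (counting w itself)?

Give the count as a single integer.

drop 0:e onto floor
drop 1:a onto floor
drop 2:b onto {0:e}
drop 3:a onto {1:a}
drop 4:e onto {2:b}
drop 5:b onto {4:e}
drop 6:a onto {3:a}
drop 7:b onto {5:b}
drop 8:b onto {7:b}
drop 9:a onto {6:a}
drop 10:e onto {8:b}
ground layer = {0:e, 1:a}
drop-orders for the pieces not yet dropped (sum over which currently-grounded one goes next):
  1 to go: {9} 1  {10} 1
  2 to go: {6,9} 1  {8,10} 1  {9,10} 2
  3 to go: {3,6,9} 1  {6,9,10} 3  {7,8,10} 1  {8,9,10} 3
  4 to go: {1,3,6,9} 1  {3,6,9,10} 4  {5,7,8,10} 1  {6,8,9,10} 6  {7,8,9,10} 4
  5 to go: {1,3,6,9,10} 5  {3,6,8,9,10} 10  {4,5,7,8,10} 1  {5,7,8,9,10} 5  {6,7,8,9,10} 10
  6 to go: {1,3,6,8,9,10} 15  {2,4,5,7,8,10} 1  {3,6,7,8,9,10} 20  {4,5,7,8,9,10} 6  {5,6,7,8,9,10} 15
  7 to go: {0,2,4,5,7,8,10} 1  {1,3,6,7,8,9,10} 35  {2,4,5,7,8,9,10} 7  {3,5,6,7,8,9,10} 35  {4,5,6,7,8,9,10} 21
  8 to go: {0,2,4,5,7,8,9,10} 8  {1,3,5,6,7,8,9,10} 70  {2,4,5,6,7,8,9,10} 28  {3,4,5,6,7,8,9,10} 56
  9 to go: {0,2,4,5,6,7,8,9,10} 36  {1,3,4,5,6,7,8,9,10} 126  {2,3,4,5,6,7,8,9,10} 84
  if 0:e drops first: 210 orders
  if 1:a drops first: 120 orders
heap linearizations: 330

330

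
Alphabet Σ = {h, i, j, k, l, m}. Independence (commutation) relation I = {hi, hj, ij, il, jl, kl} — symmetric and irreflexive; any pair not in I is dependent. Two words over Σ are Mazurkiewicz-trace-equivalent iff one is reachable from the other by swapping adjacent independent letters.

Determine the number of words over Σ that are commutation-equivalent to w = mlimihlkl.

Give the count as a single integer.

18

drop 0:m onto floor
drop 1:l onto {0:m}
drop 2:i onto {0:m}
drop 3:m onto {1:l, 2:i}
drop 4:i onto {3:m}
drop 5:h onto {3:m}
drop 6:l onto {5:h}
drop 7:k onto {4:i, 5:h}
drop 8:l onto {6:l}
ground layer = {0:m}
drop-orders for the pieces not yet dropped (sum over which currently-grounded one goes next):
  1 to go: {7} 1  {8} 1
  2 to go: {4,7} 1  {6,8} 1  {7,8} 2
  3 to go: {4,7,8} 3  {6,7,8} 3
  4 to go: {4,6,7,8} 6  {5,6,7,8} 3
  5 to go: {4,5,6,7,8} 9
  6 to go: {3,4,5,6,7,8} 9
  7 to go: {1,3,4,5,6,7,8} 9  {2,3,4,5,6,7,8} 9
  if 0:m drops first: 18 orders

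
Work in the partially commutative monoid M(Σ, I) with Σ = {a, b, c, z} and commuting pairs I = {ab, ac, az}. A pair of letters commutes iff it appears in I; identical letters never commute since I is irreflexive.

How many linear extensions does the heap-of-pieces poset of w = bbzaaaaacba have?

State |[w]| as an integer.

0(b) covers ∅
1(b) covers 0:b
2(z) covers 1:b
3(a) covers ∅
4(a) covers 3:a
5(a) covers 4:a
6(a) covers 5:a
7(a) covers 6:a
8(c) covers 2:z
9(b) covers 8:c
10(a) covers 7:a
floor of heap: 0:b, 3:a
completions by unplaced set U, small U first (add the entries for U minus each lowest piece of U):
  |U|=1: {9}:1  {10}:1
  |U|=2: {7,10}:1  {8,9}:1  {9,10}:2
  |U|=3: {2,8,9}:1  {6,7,10}:1  {7,9,10}:3  {8,9,10}:3
  |U|=4: {1,2,8,9}:1  {2,8,9,10}:4  {5,6,7,10}:1  {6,7,9,10}:4  {7,8,9,10}:6
  |U|=5: {0,1,2,8,9}:1  {1,2,8,9,10}:5  {2,7,8,9,10}:10  {4,5,6,7,10}:1  {5,6,7,9,10}:5  {6,7,8,9,10}:10
  |U|=6: {0,1,2,8,9,10}:6  {1,2,7,8,9,10}:15  {2,6,7,8,9,10}:20  {3,4,5,6,7,10}:1  {4,5,6,7,9,10}:6  {5,6,7,8,9,10}:15
  |U|=7: {0,1,2,7,8,9,10}:21  {1,2,6,7,8,9,10}:35  {2,5,6,7,8,9,10}:35  {3,4,5,6,7,9,10}:7  {4,5,6,7,8,9,10}:21
  |U|=8: {0,1,2,6,7,8,9,10}:56  {1,2,5,6,7,8,9,10}:70  {2,4,5,6,7,8,9,10}:56  {3,4,5,6,7,8,9,10}:28
  |U|=9: {0,1,2,5,6,7,8,9,10}:126  {1,2,4,5,6,7,8,9,10}:126  {2,3,4,5,6,7,8,9,10}:84
  start at 0(b): 210
  start at 3(a): 252
sum over floor = 462

462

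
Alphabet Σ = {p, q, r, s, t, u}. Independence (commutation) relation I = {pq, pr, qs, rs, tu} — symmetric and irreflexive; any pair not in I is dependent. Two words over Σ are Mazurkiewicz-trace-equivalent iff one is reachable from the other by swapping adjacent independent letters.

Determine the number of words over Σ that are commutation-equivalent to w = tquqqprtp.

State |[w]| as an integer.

4

#0=t has no predecessor
#1=q depends on [0:t]
#2=u depends on [1:q]
#3=q depends on [2:u]
#4=q depends on [3:q]
#5=p depends on [2:u]
#6=r depends on [4:q]
#7=t depends on [5:p, 6:r]
#8=p depends on [7:t]
sources: [0:t]
N(rest) = Σ N(rest − s) over sources s of rest; N(one piece) = 1:
  size 1 → [8]=1
  size 2 → [7,8]=1
  size 3 → [5,7,8]=1  [6,7,8]=1
  size 4 → [4,6,7,8]=1  [5,6,7,8]=2
  size 5 → [3,4,6,7,8]=1  [4,5,6,7,8]=3
  size 6 → [3,4,5,6,7,8]=4
  size 7 → [2,3,4,5,6,7,8]=4
  first=0(t) contributes 4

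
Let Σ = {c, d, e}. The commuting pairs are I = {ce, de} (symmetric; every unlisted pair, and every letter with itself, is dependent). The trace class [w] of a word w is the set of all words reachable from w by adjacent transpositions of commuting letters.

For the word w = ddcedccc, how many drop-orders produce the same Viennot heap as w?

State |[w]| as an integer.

#0=d has no predecessor
#1=d depends on [0:d]
#2=c depends on [1:d]
#3=e has no predecessor
#4=d depends on [2:c]
#5=c depends on [4:d]
#6=c depends on [5:c]
#7=c depends on [6:c]
sources: [0:d, 3:e]
N(rest) = Σ N(rest − s) over sources s of rest; N(one piece) = 1:
  size 1 → [3]=1  [7]=1
  size 2 → [3,7]=2  [6,7]=1
  size 3 → [3,6,7]=3  [5,6,7]=1
  size 4 → [3,5,6,7]=4  [4,5,6,7]=1
  size 5 → [2,4,5,6,7]=1  [3,4,5,6,7]=5
  size 6 → [1,2,4,5,6,7]=1  [2,3,4,5,6,7]=6
  first=0(d) contributes 7
  first=3(e) contributes 1
|[w]| = 8

8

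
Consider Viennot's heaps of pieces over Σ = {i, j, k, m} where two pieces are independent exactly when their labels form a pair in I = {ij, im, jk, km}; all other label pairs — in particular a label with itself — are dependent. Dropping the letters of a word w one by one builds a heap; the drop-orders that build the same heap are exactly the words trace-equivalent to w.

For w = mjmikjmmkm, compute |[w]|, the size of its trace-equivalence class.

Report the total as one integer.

#0=m has no predecessor
#1=j depends on [0:m]
#2=m depends on [1:j]
#3=i has no predecessor
#4=k depends on [3:i]
#5=j depends on [2:m]
#6=m depends on [5:j]
#7=m depends on [6:m]
#8=k depends on [4:k]
#9=m depends on [7:m]
sources: [0:m, 3:i]
N(rest) = Σ N(rest − s) over sources s of rest; N(one piece) = 1:
  size 1 → [8]=1  [9]=1
  size 2 → [4,8]=1  [7,9]=1  [8,9]=2
  size 3 → [3,4,8]=1  [4,8,9]=3  [6,7,9]=1  [7,8,9]=3
  size 4 → [3,4,8,9]=4  [4,7,8,9]=6  [5,6,7,9]=1  [6,7,8,9]=4
  size 5 → [2,5,6,7,9]=1  [3,4,7,8,9]=10  [4,6,7,8,9]=10  [5,6,7,8,9]=5
  size 6 → [1,2,5,6,7,9]=1  [2,5,6,7,8,9]=6  [3,4,6,7,8,9]=20  [4,5,6,7,8,9]=15
  size 7 → [0,1,2,5,6,7,9]=1  [1,2,5,6,7,8,9]=7  [2,4,5,6,7,8,9]=21  [3,4,5,6,7,8,9]=35
  size 8 → [0,1,2,5,6,7,8,9]=8  [1,2,4,5,6,7,8,9]=28  [2,3,4,5,6,7,8,9]=56
  first=0(m) contributes 84
  first=3(i) contributes 36
|[w]| = 120

120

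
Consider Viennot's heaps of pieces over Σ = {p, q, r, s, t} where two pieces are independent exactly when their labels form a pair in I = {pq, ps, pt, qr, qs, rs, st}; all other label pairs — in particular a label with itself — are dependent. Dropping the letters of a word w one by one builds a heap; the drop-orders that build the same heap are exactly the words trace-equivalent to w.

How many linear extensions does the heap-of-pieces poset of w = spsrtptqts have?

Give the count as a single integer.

600

piece 0:s — minimal
piece 1:p — minimal
piece 2:s rests on {0:s}
piece 3:r rests on {1:p}
piece 4:t rests on {3:r}
piece 5:p rests on {3:r}
piece 6:t rests on {4:t}
piece 7:q rests on {6:t}
piece 8:t rests on {7:q}
piece 9:s rests on {2:s}
minimal pieces: {0:s, 1:p}
ways to finish when only these pieces remain (= sum over removing one remaining piece with nothing left below it):
  1 left: {5}→1  {8}→1  {9}→1
  2 left: {2,9}→1  {5,8}→2  {5,9}→2  {7,8}→1  {8,9}→2
  3 left: {0,2,9}→1  {2,5,9}→3  {2,8,9}→3  {5,7,8}→3  {5,8,9}→6  {6,7,8}→1  {7,8,9}→3
  4 left: {0,2,5,9}→4  {0,2,8,9}→4  {2,5,8,9}→12  {2,7,8,9}→6  {4,6,7,8}→1  {5,6,7,8}→4  {5,7,8,9}→12  {6,7,8,9}→4
  5 left: {0,2,5,8,9}→20  {0,2,7,8,9}→10  {2,5,7,8,9}→30  {2,6,7,8,9}→10  {4,5,6,7,8}→5  {4,6,7,8,9}→5  {5,6,7,8,9}→20
  6 left: {0,2,5,7,8,9}→60  {0,2,6,7,8,9}→20  {2,4,6,7,8,9}→15  {2,5,6,7,8,9}→60  {3,4,5,6,7,8}→5  {4,5,6,7,8,9}→30
  7 left: {0,2,4,6,7,8,9}→35  {0,2,5,6,7,8,9}→140  {1,3,4,5,6,7,8}→5  {2,4,5,6,7,8,9}→105  {3,4,5,6,7,8,9}→35
  8 left: {0,2,4,5,6,7,8,9}→280  {1,3,4,5,6,7,8,9}→40  {2,3,4,5,6,7,8,9}→140
  placing 0:s first → 180 extensions
  placing 1:p first → 420 extensions
total linear extensions = 600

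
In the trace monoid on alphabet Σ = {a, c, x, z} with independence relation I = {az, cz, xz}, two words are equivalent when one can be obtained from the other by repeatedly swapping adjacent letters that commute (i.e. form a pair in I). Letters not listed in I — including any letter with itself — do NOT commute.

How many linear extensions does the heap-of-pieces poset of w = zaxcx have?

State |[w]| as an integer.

5

#0=z has no predecessor
#1=a has no predecessor
#2=x depends on [1:a]
#3=c depends on [2:x]
#4=x depends on [3:c]
sources: [0:z, 1:a]
N(rest) = Σ N(rest − s) over sources s of rest; N(one piece) = 1:
  size 1 → [0]=1  [4]=1
  size 2 → [0,4]=2  [3,4]=1
  size 3 → [0,3,4]=3  [2,3,4]=1
  first=0(z) contributes 1
  first=1(a) contributes 4
|[w]| = 5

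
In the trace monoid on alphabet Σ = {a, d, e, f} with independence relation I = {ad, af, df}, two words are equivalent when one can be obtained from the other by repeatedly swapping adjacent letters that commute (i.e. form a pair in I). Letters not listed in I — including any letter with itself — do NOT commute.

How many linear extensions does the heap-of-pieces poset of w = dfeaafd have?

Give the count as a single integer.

#0=d has no predecessor
#1=f has no predecessor
#2=e depends on [0:d, 1:f]
#3=a depends on [2:e]
#4=a depends on [3:a]
#5=f depends on [2:e]
#6=d depends on [2:e]
sources: [0:d, 1:f]
N(rest) = Σ N(rest − s) over sources s of rest; N(one piece) = 1:
  size 1 → [4]=1  [5]=1  [6]=1
  size 2 → [3,4]=1  [4,5]=2  [4,6]=2  [5,6]=2
  size 3 → [3,4,5]=3  [3,4,6]=3  [4,5,6]=6
  size 4 → [3,4,5,6]=12
  size 5 → [2,3,4,5,6]=12
  first=0(d) contributes 12
  first=1(f) contributes 12
|[w]| = 24

24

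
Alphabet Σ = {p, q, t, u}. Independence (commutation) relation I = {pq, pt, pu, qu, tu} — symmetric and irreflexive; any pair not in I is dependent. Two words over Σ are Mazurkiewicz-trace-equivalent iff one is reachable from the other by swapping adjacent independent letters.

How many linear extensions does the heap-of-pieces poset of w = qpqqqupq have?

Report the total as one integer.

168

0(q) covers ∅
1(p) covers ∅
2(q) covers 0:q
3(q) covers 2:q
4(q) covers 3:q
5(u) covers ∅
6(p) covers 1:p
7(q) covers 4:q
floor of heap: 0:q, 1:p, 5:u
completions by unplaced set U, small U first (add the entries for U minus each lowest piece of U):
  |U|=1: {5}:1  {6}:1  {7}:1
  |U|=2: {1,6}:1  {4,7}:1  {5,6}:2  {5,7}:2  {6,7}:2
  |U|=3: {1,5,6}:3  {1,6,7}:3  {3,4,7}:1  {4,5,7}:3  {4,6,7}:3  {5,6,7}:6
  |U|=4: {1,4,6,7}:6  {1,5,6,7}:12  {2,3,4,7}:1  {3,4,5,7}:4  {3,4,6,7}:4  {4,5,6,7}:12
  |U|=5: {0,2,3,4,7}:1  {1,3,4,6,7}:10  {1,4,5,6,7}:30  {2,3,4,5,7}:5  {2,3,4,6,7}:5  {3,4,5,6,7}:20
  |U|=6: {0,2,3,4,5,7}:6  {0,2,3,4,6,7}:6  {1,2,3,4,6,7}:15  {1,3,4,5,6,7}:60  {2,3,4,5,6,7}:30
  start at 0(q): 105
  start at 1(p): 42
  start at 5(u): 21
sum over floor = 168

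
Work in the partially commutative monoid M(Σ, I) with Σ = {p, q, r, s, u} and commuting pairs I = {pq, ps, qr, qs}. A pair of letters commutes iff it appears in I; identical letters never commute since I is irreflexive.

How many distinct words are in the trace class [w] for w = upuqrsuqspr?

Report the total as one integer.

#0=u has no predecessor
#1=p depends on [0:u]
#2=u depends on [1:p]
#3=q depends on [2:u]
#4=r depends on [2:u]
#5=s depends on [4:r]
#6=u depends on [3:q, 5:s]
#7=q depends on [6:u]
#8=s depends on [6:u]
#9=p depends on [6:u]
#10=r depends on [8:s, 9:p]
sources: [0:u]
N(rest) = Σ N(rest − s) over sources s of rest; N(one piece) = 1:
  size 1 → [7]=1  [10]=1
  size 2 → [7,10]=2  [8,10]=1  [9,10]=1
  size 3 → [7,8,10]=3  [7,9,10]=3  [8,9,10]=2
  size 4 → [7,8,9,10]=8
  size 5 → [6,7,8,9,10]=8
  size 6 → [3,6,7,8,9,10]=8  [5,6,7,8,9,10]=8
  size 7 → [3,5,6,7,8,9,10]=16  [4,5,6,7,8,9,10]=8
  size 8 → [3,4,5,6,7,8,9,10]=24
  size 9 → [2,3,4,5,6,7,8,9,10]=24
  first=0(u) contributes 24

24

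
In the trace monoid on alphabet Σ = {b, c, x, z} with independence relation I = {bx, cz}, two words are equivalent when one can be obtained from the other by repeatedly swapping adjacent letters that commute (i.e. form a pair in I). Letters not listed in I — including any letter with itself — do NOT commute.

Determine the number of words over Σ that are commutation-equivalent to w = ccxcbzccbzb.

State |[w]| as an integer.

0(c) covers ∅
1(c) covers 0:c
2(x) covers 1:c
3(c) covers 2:x
4(b) covers 3:c
5(z) covers 4:b
6(c) covers 4:b
7(c) covers 6:c
8(b) covers 5:z, 7:c
9(z) covers 8:b
10(b) covers 9:z
floor of heap: 0:c
completions by unplaced set U, small U first (add the entries for U minus each lowest piece of U):
  |U|=1: {10}:1
  |U|=2: {9,10}:1
  |U|=3: {8,9,10}:1
  |U|=4: {5,8,9,10}:1  {7,8,9,10}:1
  |U|=5: {5,7,8,9,10}:2  {6,7,8,9,10}:1
  |U|=6: {5,6,7,8,9,10}:3
  |U|=7: {4,5,6,7,8,9,10}:3
  |U|=8: {3,4,5,6,7,8,9,10}:3
  |U|=9: {2,3,4,5,6,7,8,9,10}:3
  start at 0(c): 3

3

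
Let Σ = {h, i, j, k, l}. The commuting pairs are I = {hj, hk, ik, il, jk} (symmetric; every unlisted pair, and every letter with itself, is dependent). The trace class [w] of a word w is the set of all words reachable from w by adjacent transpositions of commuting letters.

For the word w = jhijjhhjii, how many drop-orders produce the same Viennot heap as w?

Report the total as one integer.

20

piece 0:j — minimal
piece 1:h — minimal
piece 2:i rests on {0:j, 1:h}
piece 3:j rests on {2:i}
piece 4:j rests on {3:j}
piece 5:h rests on {2:i}
piece 6:h rests on {5:h}
piece 7:j rests on {4:j}
piece 8:i rests on {6:h, 7:j}
piece 9:i rests on {8:i}
minimal pieces: {0:j, 1:h}
ways to finish when only these pieces remain (= sum over removing one remaining piece with nothing left below it):
  1 left: {9}→1
  2 left: {8,9}→1
  3 left: {6,8,9}→1  {7,8,9}→1
  4 left: {4,7,8,9}→1  {5,6,8,9}→1  {6,7,8,9}→2
  5 left: {3,4,7,8,9}→1  {4,6,7,8,9}→3  {5,6,7,8,9}→3
  6 left: {3,4,6,7,8,9}→4  {4,5,6,7,8,9}→6
  7 left: {3,4,5,6,7,8,9}→10
  8 left: {2,3,4,5,6,7,8,9}→10
  placing 0:j first → 10 extensions
  placing 1:h first → 10 extensions
total linear extensions = 20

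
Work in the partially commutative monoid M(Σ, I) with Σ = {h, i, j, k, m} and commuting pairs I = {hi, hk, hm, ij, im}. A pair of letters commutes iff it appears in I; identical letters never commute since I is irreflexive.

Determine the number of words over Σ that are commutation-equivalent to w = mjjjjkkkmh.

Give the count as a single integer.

#0=m has no predecessor
#1=j depends on [0:m]
#2=j depends on [1:j]
#3=j depends on [2:j]
#4=j depends on [3:j]
#5=k depends on [4:j]
#6=k depends on [5:k]
#7=k depends on [6:k]
#8=m depends on [7:k]
#9=h depends on [4:j]
sources: [0:m]
N(rest) = Σ N(rest − s) over sources s of rest; N(one piece) = 1:
  size 1 → [8]=1  [9]=1
  size 2 → [7,8]=1  [8,9]=2
  size 3 → [6,7,8]=1  [7,8,9]=3
  size 4 → [5,6,7,8]=1  [6,7,8,9]=4
  size 5 → [5,6,7,8,9]=5
  size 6 → [4,5,6,7,8,9]=5
  size 7 → [3,4,5,6,7,8,9]=5
  size 8 → [2,3,4,5,6,7,8,9]=5
  first=0(m) contributes 5

5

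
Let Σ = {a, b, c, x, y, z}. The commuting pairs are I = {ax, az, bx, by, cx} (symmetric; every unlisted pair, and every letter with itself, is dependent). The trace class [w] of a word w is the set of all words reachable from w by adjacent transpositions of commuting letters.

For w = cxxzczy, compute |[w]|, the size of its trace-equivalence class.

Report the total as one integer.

drop 0:c onto floor
drop 1:x onto floor
drop 2:x onto {1:x}
drop 3:z onto {0:c, 2:x}
drop 4:c onto {3:z}
drop 5:z onto {4:c}
drop 6:y onto {5:z}
ground layer = {0:c, 1:x}
drop-orders for the pieces not yet dropped (sum over which currently-grounded one goes next):
  1 to go: {6} 1
  2 to go: {5,6} 1
  3 to go: {4,5,6} 1
  4 to go: {3,4,5,6} 1
  5 to go: {0,3,4,5,6} 1  {2,3,4,5,6} 1
  if 0:c drops first: 1 orders
  if 1:x drops first: 2 orders
heap linearizations: 3

3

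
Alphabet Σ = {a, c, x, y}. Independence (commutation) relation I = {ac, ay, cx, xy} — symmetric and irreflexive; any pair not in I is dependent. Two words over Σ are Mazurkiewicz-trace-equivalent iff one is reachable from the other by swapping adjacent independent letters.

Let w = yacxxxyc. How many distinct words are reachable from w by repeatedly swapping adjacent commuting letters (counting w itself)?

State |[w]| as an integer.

70

drop 0:y onto floor
drop 1:a onto floor
drop 2:c onto {0:y}
drop 3:x onto {1:a}
drop 4:x onto {3:x}
drop 5:x onto {4:x}
drop 6:y onto {2:c}
drop 7:c onto {6:y}
ground layer = {0:y, 1:a}
drop-orders for the pieces not yet dropped (sum over which currently-grounded one goes next):
  1 to go: {5} 1  {7} 1
  2 to go: {4,5} 1  {5,7} 2  {6,7} 1
  3 to go: {2,6,7} 1  {3,4,5} 1  {4,5,7} 3  {5,6,7} 3
  4 to go: {0,2,6,7} 1  {1,3,4,5} 1  {2,5,6,7} 4  {3,4,5,7} 4  {4,5,6,7} 6
  5 to go: {0,2,5,6,7} 5  {1,3,4,5,7} 5  {2,4,5,6,7} 10  {3,4,5,6,7} 10
  6 to go: {0,2,4,5,6,7} 15  {1,3,4,5,6,7} 15  {2,3,4,5,6,7} 20
  if 0:y drops first: 35 orders
  if 1:a drops first: 35 orders
heap linearizations: 70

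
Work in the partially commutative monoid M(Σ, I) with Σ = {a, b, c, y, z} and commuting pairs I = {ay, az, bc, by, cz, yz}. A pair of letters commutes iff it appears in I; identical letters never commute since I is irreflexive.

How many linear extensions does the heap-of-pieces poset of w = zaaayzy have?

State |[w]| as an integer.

#0=z has no predecessor
#1=a has no predecessor
#2=a depends on [1:a]
#3=a depends on [2:a]
#4=y has no predecessor
#5=z depends on [0:z]
#6=y depends on [4:y]
sources: [0:z, 1:a, 4:y]
N(rest) = Σ N(rest − s) over sources s of rest; N(one piece) = 1:
  size 1 → [3]=1  [5]=1  [6]=1
  size 2 → [0,5]=1  [2,3]=1  [3,5]=2  [3,6]=2  [4,6]=1  [5,6]=2
  size 3 → [0,3,5]=3  [0,5,6]=3  [1,2,3]=1  [2,3,5]=3  [2,3,6]=3  [3,4,6]=3  [3,5,6]=6  [4,5,6]=3
  size 4 → [0,2,3,5]=6  [0,3,5,6]=12  [0,4,5,6]=6  [1,2,3,5]=4  [1,2,3,6]=4  [2,3,4,6]=6  [2,3,5,6]=12  [3,4,5,6]=12
  size 5 → [0,1,2,3,5]=10  [0,2,3,5,6]=30  [0,3,4,5,6]=30  [1,2,3,4,6]=10  [1,2,3,5,6]=20  [2,3,4,5,6]=30
  first=0(z) contributes 60
  first=1(a) contributes 90
  first=4(y) contributes 60
|[w]| = 210

210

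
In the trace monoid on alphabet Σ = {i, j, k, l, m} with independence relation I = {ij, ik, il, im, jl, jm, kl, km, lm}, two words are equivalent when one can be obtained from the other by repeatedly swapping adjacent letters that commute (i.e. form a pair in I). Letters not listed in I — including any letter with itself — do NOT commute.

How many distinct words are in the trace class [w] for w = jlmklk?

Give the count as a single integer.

60

drop 0:j onto floor
drop 1:l onto floor
drop 2:m onto floor
drop 3:k onto {0:j}
drop 4:l onto {1:l}
drop 5:k onto {3:k}
ground layer = {0:j, 1:l, 2:m}
drop-orders for the pieces not yet dropped (sum over which currently-grounded one goes next):
  1 to go: {2} 1  {4} 1  {5} 1
  2 to go: {1,4} 1  {2,4} 2  {2,5} 2  {3,5} 1  {4,5} 2
  3 to go: {0,3,5} 1  {1,2,4} 3  {1,4,5} 3  {2,3,5} 3  {2,4,5} 6  {3,4,5} 3
  4 to go: {0,2,3,5} 4  {0,3,4,5} 4  {1,2,4,5} 12  {1,3,4,5} 6  {2,3,4,5} 12
  if 0:j drops first: 30 orders
  if 1:l drops first: 20 orders
  if 2:m drops first: 10 orders
heap linearizations: 60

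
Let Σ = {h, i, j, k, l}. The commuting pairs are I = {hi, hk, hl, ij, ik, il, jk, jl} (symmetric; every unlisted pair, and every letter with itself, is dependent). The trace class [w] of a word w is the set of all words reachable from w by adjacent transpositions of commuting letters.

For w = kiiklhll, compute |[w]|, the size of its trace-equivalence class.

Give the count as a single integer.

168

drop 0:k onto floor
drop 1:i onto floor
drop 2:i onto {1:i}
drop 3:k onto {0:k}
drop 4:l onto {3:k}
drop 5:h onto floor
drop 6:l onto {4:l}
drop 7:l onto {6:l}
ground layer = {0:k, 1:i, 5:h}
drop-orders for the pieces not yet dropped (sum over which currently-grounded one goes next):
  1 to go: {2} 1  {5} 1  {7} 1
  2 to go: {1,2} 1  {2,5} 2  {2,7} 2  {5,7} 2  {6,7} 1
  3 to go: {1,2,5} 3  {1,2,7} 3  {2,5,7} 6  {2,6,7} 3  {4,6,7} 1  {5,6,7} 3
  4 to go: {1,2,5,7} 12  {1,2,6,7} 6  {2,4,6,7} 4  {2,5,6,7} 12  {3,4,6,7} 1  {4,5,6,7} 4
  5 to go: {0,3,4,6,7} 1  {1,2,4,6,7} 10  {1,2,5,6,7} 30  {2,3,4,6,7} 5  {2,4,5,6,7} 20  {3,4,5,6,7} 5
  6 to go: {0,2,3,4,6,7} 6  {0,3,4,5,6,7} 6  {1,2,3,4,6,7} 15  {1,2,4,5,6,7} 60  {2,3,4,5,6,7} 30
  if 0:k drops first: 105 orders
  if 1:i drops first: 42 orders
  if 5:h drops first: 21 orders
heap linearizations: 168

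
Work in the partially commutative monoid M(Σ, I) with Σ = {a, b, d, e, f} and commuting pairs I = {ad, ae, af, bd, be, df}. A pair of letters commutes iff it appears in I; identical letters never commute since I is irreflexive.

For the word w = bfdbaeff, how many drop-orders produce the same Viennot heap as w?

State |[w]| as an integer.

26

#0=b has no predecessor
#1=f depends on [0:b]
#2=d has no predecessor
#3=b depends on [1:f]
#4=a depends on [3:b]
#5=e depends on [1:f, 2:d]
#6=f depends on [3:b, 5:e]
#7=f depends on [6:f]
sources: [0:b, 2:d]
N(rest) = Σ N(rest − s) over sources s of rest; N(one piece) = 1:
  size 1 → [4]=1  [7]=1
  size 2 → [4,7]=2  [6,7]=1
  size 3 → [4,6,7]=3  [5,6,7]=1
  size 4 → [2,5,6,7]=1  [3,4,6,7]=3  [4,5,6,7]=4
  size 5 → [2,4,5,6,7]=5  [3,4,5,6,7]=7
  size 6 → [1,3,4,5,6,7]=7  [2,3,4,5,6,7]=12
  first=0(b) contributes 19
  first=2(d) contributes 7
|[w]| = 26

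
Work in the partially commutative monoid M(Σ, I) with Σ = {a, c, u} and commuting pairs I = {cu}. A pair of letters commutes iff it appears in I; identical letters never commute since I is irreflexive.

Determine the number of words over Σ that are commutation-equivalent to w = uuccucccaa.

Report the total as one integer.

drop 0:u onto floor
drop 1:u onto {0:u}
drop 2:c onto floor
drop 3:c onto {2:c}
drop 4:u onto {1:u}
drop 5:c onto {3:c}
drop 6:c onto {5:c}
drop 7:c onto {6:c}
drop 8:a onto {4:u, 7:c}
drop 9:a onto {8:a}
ground layer = {0:u, 2:c}
drop-orders for the pieces not yet dropped (sum over which currently-grounded one goes next):
  1 to go: {9} 1
  2 to go: {8,9} 1
  3 to go: {4,8,9} 1  {7,8,9} 1
  4 to go: {1,4,8,9} 1  {4,7,8,9} 2  {6,7,8,9} 1
  5 to go: {0,1,4,8,9} 1  {1,4,7,8,9} 3  {4,6,7,8,9} 3  {5,6,7,8,9} 1
  6 to go: {0,1,4,7,8,9} 4  {1,4,6,7,8,9} 6  {3,5,6,7,8,9} 1  {4,5,6,7,8,9} 4
  7 to go: {0,1,4,6,7,8,9} 10  {1,4,5,6,7,8,9} 10  {2,3,5,6,7,8,9} 1  {3,4,5,6,7,8,9} 5
  8 to go: {0,1,4,5,6,7,8,9} 20  {1,3,4,5,6,7,8,9} 15  {2,3,4,5,6,7,8,9} 6
  if 0:u drops first: 21 orders
  if 2:c drops first: 35 orders
heap linearizations: 56

56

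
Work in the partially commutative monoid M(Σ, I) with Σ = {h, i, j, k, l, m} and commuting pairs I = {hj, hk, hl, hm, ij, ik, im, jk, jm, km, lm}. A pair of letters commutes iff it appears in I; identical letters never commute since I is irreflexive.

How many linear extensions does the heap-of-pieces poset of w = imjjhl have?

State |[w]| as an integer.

54

#0=i has no predecessor
#1=m has no predecessor
#2=j has no predecessor
#3=j depends on [2:j]
#4=h depends on [0:i]
#5=l depends on [0:i, 3:j]
sources: [0:i, 1:m, 2:j]
N(rest) = Σ N(rest − s) over sources s of rest; N(one piece) = 1:
  size 1 → [1]=1  [4]=1  [5]=1
  size 2 → [1,4]=2  [1,5]=2  [3,5]=1  [4,5]=2
  size 3 → [0,4,5]=2  [1,3,5]=3  [1,4,5]=6  [2,3,5]=1  [3,4,5]=3
  size 4 → [0,1,4,5]=8  [0,3,4,5]=5  [1,2,3,5]=4  [1,3,4,5]=12  [2,3,4,5]=4
  first=0(i) contributes 20
  first=1(m) contributes 9
  first=2(j) contributes 25
|[w]| = 54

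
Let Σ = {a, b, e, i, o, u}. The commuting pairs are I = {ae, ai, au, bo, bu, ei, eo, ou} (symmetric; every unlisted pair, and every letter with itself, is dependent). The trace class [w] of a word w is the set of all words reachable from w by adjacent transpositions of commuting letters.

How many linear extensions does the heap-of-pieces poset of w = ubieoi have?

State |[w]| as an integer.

drop 0:u onto floor
drop 1:b onto floor
drop 2:i onto {0:u, 1:b}
drop 3:e onto {0:u, 1:b}
drop 4:o onto {2:i}
drop 5:i onto {4:o}
ground layer = {0:u, 1:b}
drop-orders for the pieces not yet dropped (sum over which currently-grounded one goes next):
  1 to go: {3} 1  {5} 1
  2 to go: {3,5} 2  {4,5} 1
  3 to go: {2,4,5} 1  {3,4,5} 3
  4 to go: {2,3,4,5} 4
  if 0:u drops first: 4 orders
  if 1:b drops first: 4 orders
heap linearizations: 8

8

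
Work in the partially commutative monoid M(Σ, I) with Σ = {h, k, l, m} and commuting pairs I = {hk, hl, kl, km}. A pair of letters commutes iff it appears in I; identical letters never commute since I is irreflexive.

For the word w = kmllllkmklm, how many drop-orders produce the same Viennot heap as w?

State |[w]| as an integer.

drop 0:k onto floor
drop 1:m onto floor
drop 2:l onto {1:m}
drop 3:l onto {2:l}
drop 4:l onto {3:l}
drop 5:l onto {4:l}
drop 6:k onto {0:k}
drop 7:m onto {5:l}
drop 8:k onto {6:k}
drop 9:l onto {7:m}
drop 10:m onto {9:l}
ground layer = {0:k, 1:m}
drop-orders for the pieces not yet dropped (sum over which currently-grounded one goes next):
  1 to go: {8} 1  {10} 1
  2 to go: {6,8} 1  {8,10} 2  {9,10} 1
  3 to go: {0,6,8} 1  {6,8,10} 3  {7,9,10} 1  {8,9,10} 3
  4 to go: {0,6,8,10} 4  {5,7,9,10} 1  {6,8,9,10} 6  {7,8,9,10} 4
  5 to go: {0,6,8,9,10} 10  {4,5,7,9,10} 1  {5,7,8,9,10} 5  {6,7,8,9,10} 10
  6 to go: {0,6,7,8,9,10} 20  {3,4,5,7,9,10} 1  {4,5,7,8,9,10} 6  {5,6,7,8,9,10} 15
  7 to go: {0,5,6,7,8,9,10} 35  {2,3,4,5,7,9,10} 1  {3,4,5,7,8,9,10} 7  {4,5,6,7,8,9,10} 21
  8 to go: {0,4,5,6,7,8,9,10} 56  {1,2,3,4,5,7,9,10} 1  {2,3,4,5,7,8,9,10} 8  {3,4,5,6,7,8,9,10} 28
  9 to go: {0,3,4,5,6,7,8,9,10} 84  {1,2,3,4,5,7,8,9,10} 9  {2,3,4,5,6,7,8,9,10} 36
  if 0:k drops first: 45 orders
  if 1:m drops first: 120 orders
heap linearizations: 165

165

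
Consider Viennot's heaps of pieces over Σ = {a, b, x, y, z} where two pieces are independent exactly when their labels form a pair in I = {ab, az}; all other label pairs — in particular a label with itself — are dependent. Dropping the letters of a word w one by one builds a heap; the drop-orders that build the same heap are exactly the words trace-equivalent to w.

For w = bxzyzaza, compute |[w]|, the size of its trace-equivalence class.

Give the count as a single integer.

0(b) covers ∅
1(x) covers 0:b
2(z) covers 1:x
3(y) covers 2:z
4(z) covers 3:y
5(a) covers 3:y
6(z) covers 4:z
7(a) covers 5:a
floor of heap: 0:b
completions by unplaced set U, small U first (add the entries for U minus each lowest piece of U):
  |U|=1: {6}:1  {7}:1
  |U|=2: {4,6}:1  {5,7}:1  {6,7}:2
  |U|=3: {4,6,7}:3  {5,6,7}:3
  |U|=4: {4,5,6,7}:6
  |U|=5: {3,4,5,6,7}:6
  |U|=6: {2,3,4,5,6,7}:6
  start at 0(b): 6

6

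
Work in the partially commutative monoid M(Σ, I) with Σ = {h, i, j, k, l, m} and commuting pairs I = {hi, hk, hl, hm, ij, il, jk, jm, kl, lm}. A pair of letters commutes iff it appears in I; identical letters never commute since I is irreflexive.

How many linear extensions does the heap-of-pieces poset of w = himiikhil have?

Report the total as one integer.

252

drop 0:h onto floor
drop 1:i onto floor
drop 2:m onto {1:i}
drop 3:i onto {2:m}
drop 4:i onto {3:i}
drop 5:k onto {4:i}
drop 6:h onto {0:h}
drop 7:i onto {5:k}
drop 8:l onto floor
ground layer = {0:h, 1:i, 8:l}
drop-orders for the pieces not yet dropped (sum over which currently-grounded one goes next):
  1 to go: {6} 1  {7} 1  {8} 1
  2 to go: {0,6} 1  {5,7} 1  {6,7} 2  {6,8} 2  {7,8} 2
  3 to go: {0,6,7} 3  {0,6,8} 3  {4,5,7} 1  {5,6,7} 3  {5,7,8} 3  {6,7,8} 6
  4 to go: {0,5,6,7} 6  {0,6,7,8} 12  {3,4,5,7} 1  {4,5,6,7} 4  {4,5,7,8} 4  {5,6,7,8} 12
  5 to go: {0,4,5,6,7} 10  {0,5,6,7,8} 30  {2,3,4,5,7} 1  {3,4,5,6,7} 5  {3,4,5,7,8} 5  {4,5,6,7,8} 20
  6 to go: {0,3,4,5,6,7} 15  {0,4,5,6,7,8} 60  {1,2,3,4,5,7} 1  {2,3,4,5,6,7} 6  {2,3,4,5,7,8} 6  {3,4,5,6,7,8} 30
  7 to go: {0,2,3,4,5,6,7} 21  {0,3,4,5,6,7,8} 105  {1,2,3,4,5,6,7} 7  {1,2,3,4,5,7,8} 7  {2,3,4,5,6,7,8} 42
  if 0:h drops first: 56 orders
  if 1:i drops first: 168 orders
  if 8:l drops first: 28 orders
heap linearizations: 252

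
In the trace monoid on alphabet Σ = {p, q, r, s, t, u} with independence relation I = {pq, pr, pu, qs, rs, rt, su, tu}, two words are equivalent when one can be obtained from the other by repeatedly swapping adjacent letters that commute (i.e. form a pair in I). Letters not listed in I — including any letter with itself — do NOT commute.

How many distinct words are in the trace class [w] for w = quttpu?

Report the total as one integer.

10

0(q) covers ∅
1(u) covers 0:q
2(t) covers 0:q
3(t) covers 2:t
4(p) covers 3:t
5(u) covers 1:u
floor of heap: 0:q
completions by unplaced set U, small U first (add the entries for U minus each lowest piece of U):
  |U|=1: {4}:1  {5}:1
  |U|=2: {1,5}:1  {3,4}:1  {4,5}:2
  |U|=3: {1,4,5}:3  {2,3,4}:1  {3,4,5}:3
  |U|=4: {1,3,4,5}:6  {2,3,4,5}:4
  start at 0(q): 10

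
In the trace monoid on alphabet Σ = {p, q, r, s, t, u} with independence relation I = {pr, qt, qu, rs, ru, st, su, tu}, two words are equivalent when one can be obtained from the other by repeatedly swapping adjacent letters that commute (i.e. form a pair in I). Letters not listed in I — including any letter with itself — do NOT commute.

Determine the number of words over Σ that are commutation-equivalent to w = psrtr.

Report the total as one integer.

#0=p has no predecessor
#1=s depends on [0:p]
#2=r has no predecessor
#3=t depends on [0:p, 2:r]
#4=r depends on [3:t]
sources: [0:p, 2:r]
N(rest) = Σ N(rest − s) over sources s of rest; N(one piece) = 1:
  size 1 → [1]=1  [4]=1
  size 2 → [1,4]=2  [3,4]=1
  size 3 → [1,3,4]=3  [2,3,4]=1
  first=0(p) contributes 4
  first=2(r) contributes 3
|[w]| = 7

7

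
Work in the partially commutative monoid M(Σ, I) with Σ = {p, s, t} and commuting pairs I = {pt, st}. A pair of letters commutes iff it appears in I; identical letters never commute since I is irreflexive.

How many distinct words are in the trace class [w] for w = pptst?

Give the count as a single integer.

#0=p has no predecessor
#1=p depends on [0:p]
#2=t has no predecessor
#3=s depends on [1:p]
#4=t depends on [2:t]
sources: [0:p, 2:t]
N(rest) = Σ N(rest − s) over sources s of rest; N(one piece) = 1:
  size 1 → [3]=1  [4]=1
  size 2 → [1,3]=1  [2,4]=1  [3,4]=2
  size 3 → [0,1,3]=1  [1,3,4]=3  [2,3,4]=3
  first=0(p) contributes 6
  first=2(t) contributes 4
|[w]| = 10

10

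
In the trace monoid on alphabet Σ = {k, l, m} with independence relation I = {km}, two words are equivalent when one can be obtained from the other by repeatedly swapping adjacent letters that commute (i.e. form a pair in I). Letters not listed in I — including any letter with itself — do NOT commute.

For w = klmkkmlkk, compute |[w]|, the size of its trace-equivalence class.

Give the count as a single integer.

6

0(k) covers ∅
1(l) covers 0:k
2(m) covers 1:l
3(k) covers 1:l
4(k) covers 3:k
5(m) covers 2:m
6(l) covers 4:k, 5:m
7(k) covers 6:l
8(k) covers 7:k
floor of heap: 0:k
completions by unplaced set U, small U first (add the entries for U minus each lowest piece of U):
  |U|=1: {8}:1
  |U|=2: {7,8}:1
  |U|=3: {6,7,8}:1
  |U|=4: {4,6,7,8}:1  {5,6,7,8}:1
  |U|=5: {2,5,6,7,8}:1  {3,4,6,7,8}:1  {4,5,6,7,8}:2
  |U|=6: {2,4,5,6,7,8}:3  {3,4,5,6,7,8}:3
  |U|=7: {2,3,4,5,6,7,8}:6
  start at 0(k): 6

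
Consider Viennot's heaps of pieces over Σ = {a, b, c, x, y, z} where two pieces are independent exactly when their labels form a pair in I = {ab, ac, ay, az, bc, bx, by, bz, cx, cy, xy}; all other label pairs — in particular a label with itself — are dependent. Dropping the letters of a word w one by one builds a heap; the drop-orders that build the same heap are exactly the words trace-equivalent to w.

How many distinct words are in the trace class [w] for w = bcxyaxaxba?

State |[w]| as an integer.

2520

#0=b has no predecessor
#1=c has no predecessor
#2=x has no predecessor
#3=y has no predecessor
#4=a depends on [2:x]
#5=x depends on [4:a]
#6=a depends on [5:x]
#7=x depends on [6:a]
#8=b depends on [0:b]
#9=a depends on [7:x]
sources: [0:b, 1:c, 2:x, 3:y]
N(rest) = Σ N(rest − s) over sources s of rest; N(one piece) = 1:
  size 1 → [1]=1  [3]=1  [8]=1  [9]=1
  size 2 → [0,8]=1  [1,3]=2  [1,8]=2  [1,9]=2  [3,8]=2  [3,9]=2  [7,9]=1  [8,9]=2
  size 3 → [0,1,8]=3  [0,3,8]=3  [0,8,9]=3  [1,3,8]=6  [1,3,9]=6  [1,7,9]=3  [1,8,9]=6  [3,7,9]=3  [3,8,9]=6  [6,7,9]=1  [7,8,9]=3
  size 4 → [0,1,3,8]=12  [0,1,8,9]=12  [0,3,8,9]=12  [0,7,8,9]=6  [1,3,7,9]=12  [1,3,8,9]=24  [1,6,7,9]=4  [1,7,8,9]=12  [3,6,7,9]=4  [3,7,8,9]=12  [5,6,7,9]=1  [6,7,8,9]=4
  size 5 → [0,1,3,8,9]=60  [0,1,7,8,9]=30  [0,3,7,8,9]=30  [0,6,7,8,9]=10  [1,3,6,7,9]=20  [1,3,7,8,9]=60  [1,5,6,7,9]=5  [1,6,7,8,9]=20  [3,5,6,7,9]=5  [3,6,7,8,9]=20  [4,5,6,7,9]=1  [5,6,7,8,9]=5
  size 6 → [0,1,3,7,8,9]=180  [0,1,6,7,8,9]=60  [0,3,6,7,8,9]=60  [0,5,6,7,8,9]=15  [1,3,5,6,7,9]=30  [1,3,6,7,8,9]=120  [1,4,5,6,7,9]=6  [1,5,6,7,8,9]=30  [2,4,5,6,7,9]=1  [3,4,5,6,7,9]=6  [3,5,6,7,8,9]=30  [4,5,6,7,8,9]=6
  size 7 → [0,1,3,6,7,8,9]=420  [0,1,5,6,7,8,9]=105  [0,3,5,6,7,8,9]=105  [0,4,5,6,7,8,9]=21  [1,2,4,5,6,7,9]=7  [1,3,4,5,6,7,9]=42  [1,3,5,6,7,8,9]=210  [1,4,5,6,7,8,9]=42  [2,3,4,5,6,7,9]=7  [2,4,5,6,7,8,9]=7  [3,4,5,6,7,8,9]=42
  size 8 → [0,1,3,5,6,7,8,9]=840  [0,1,4,5,6,7,8,9]=168  [0,2,4,5,6,7,8,9]=28  [0,3,4,5,6,7,8,9]=168  [1,2,3,4,5,6,7,9]=56  [1,2,4,5,6,7,8,9]=56  [1,3,4,5,6,7,8,9]=336  [2,3,4,5,6,7,8,9]=56
  first=0(b) contributes 504
  first=1(c) contributes 252
  first=2(x) contributes 1512
  first=3(y) contributes 252
|[w]| = 2520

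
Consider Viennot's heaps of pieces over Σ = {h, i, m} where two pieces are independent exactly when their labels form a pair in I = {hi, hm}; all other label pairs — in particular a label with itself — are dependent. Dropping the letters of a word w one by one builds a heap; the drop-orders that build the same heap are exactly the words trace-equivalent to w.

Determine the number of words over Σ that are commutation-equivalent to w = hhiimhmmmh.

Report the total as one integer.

0(h) covers ∅
1(h) covers 0:h
2(i) covers ∅
3(i) covers 2:i
4(m) covers 3:i
5(h) covers 1:h
6(m) covers 4:m
7(m) covers 6:m
8(m) covers 7:m
9(h) covers 5:h
floor of heap: 0:h, 2:i
completions by unplaced set U, small U first (add the entries for U minus each lowest piece of U):
  |U|=1: {8}:1  {9}:1
  |U|=2: {5,9}:1  {7,8}:1  {8,9}:2
  |U|=3: {1,5,9}:1  {5,8,9}:3  {6,7,8}:1  {7,8,9}:3
  |U|=4: {0,1,5,9}:1  {1,5,8,9}:4  {4,6,7,8}:1  {5,7,8,9}:6  {6,7,8,9}:4
  |U|=5: {0,1,5,8,9}:5  {1,5,7,8,9}:10  {3,4,6,7,8}:1  {4,6,7,8,9}:5  {5,6,7,8,9}:10
  |U|=6: {0,1,5,7,8,9}:15  {1,5,6,7,8,9}:20  {2,3,4,6,7,8}:1  {3,4,6,7,8,9}:6  {4,5,6,7,8,9}:15
  |U|=7: {0,1,5,6,7,8,9}:35  {1,4,5,6,7,8,9}:35  {2,3,4,6,7,8,9}:7  {3,4,5,6,7,8,9}:21
  |U|=8: {0,1,4,5,6,7,8,9}:70  {1,3,4,5,6,7,8,9}:56  {2,3,4,5,6,7,8,9}:28
  start at 0(h): 84
  start at 2(i): 126
sum over floor = 210

210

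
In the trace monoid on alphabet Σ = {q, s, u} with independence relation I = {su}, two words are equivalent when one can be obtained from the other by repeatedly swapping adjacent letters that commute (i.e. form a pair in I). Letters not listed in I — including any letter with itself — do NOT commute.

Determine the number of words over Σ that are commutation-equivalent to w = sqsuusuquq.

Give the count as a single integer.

drop 0:s onto floor
drop 1:q onto {0:s}
drop 2:s onto {1:q}
drop 3:u onto {1:q}
drop 4:u onto {3:u}
drop 5:s onto {2:s}
drop 6:u onto {4:u}
drop 7:q onto {5:s, 6:u}
drop 8:u onto {7:q}
drop 9:q onto {8:u}
ground layer = {0:s}
drop-orders for the pieces not yet dropped (sum over which currently-grounded one goes next):
  1 to go: {9} 1
  2 to go: {8,9} 1
  3 to go: {7,8,9} 1
  4 to go: {5,7,8,9} 1  {6,7,8,9} 1
  5 to go: {2,5,7,8,9} 1  {4,6,7,8,9} 1  {5,6,7,8,9} 2
  6 to go: {2,5,6,7,8,9} 3  {3,4,6,7,8,9} 1  {4,5,6,7,8,9} 3
  7 to go: {2,4,5,6,7,8,9} 6  {3,4,5,6,7,8,9} 4
  8 to go: {2,3,4,5,6,7,8,9} 10
  if 0:s drops first: 10 orders

10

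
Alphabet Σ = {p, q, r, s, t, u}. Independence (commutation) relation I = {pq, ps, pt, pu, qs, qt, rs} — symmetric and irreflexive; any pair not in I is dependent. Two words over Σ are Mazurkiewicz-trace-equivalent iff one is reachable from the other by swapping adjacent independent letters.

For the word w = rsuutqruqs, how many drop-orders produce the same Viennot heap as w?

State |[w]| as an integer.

drop 0:r onto floor
drop 1:s onto floor
drop 2:u onto {0:r, 1:s}
drop 3:u onto {2:u}
drop 4:t onto {3:u}
drop 5:q onto {3:u}
drop 6:r onto {4:t, 5:q}
drop 7:u onto {6:r}
drop 8:q onto {7:u}
drop 9:s onto {7:u}
ground layer = {0:r, 1:s}
drop-orders for the pieces not yet dropped (sum over which currently-grounded one goes next):
  1 to go: {8} 1  {9} 1
  2 to go: {8,9} 2
  3 to go: {7,8,9} 2
  4 to go: {6,7,8,9} 2
  5 to go: {4,6,7,8,9} 2  {5,6,7,8,9} 2
  6 to go: {4,5,6,7,8,9} 4
  7 to go: {3,4,5,6,7,8,9} 4
  8 to go: {2,3,4,5,6,7,8,9} 4
  if 0:r drops first: 4 orders
  if 1:s drops first: 4 orders
heap linearizations: 8

8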